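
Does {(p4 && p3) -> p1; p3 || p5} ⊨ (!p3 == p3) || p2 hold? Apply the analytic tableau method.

No

Initial set: {((p4 && p3) -> p1); (p3 || p5); !((!p3 == p3) || p2)}.
!((!p3 == p3) || p2): α-rule — add !(!p3 == p3), !p2.
((p4 && p3) -> p1): β-rule — branch into !(p4 && p3)  //  p1.
  branch 1 (add !(p4 && p3)):
    (p3 || p5): β-rule — branch into p3  //  p5.
      branch 1.1 (add p3):
        !(!p3 == p3): β-rule — branch into !p3, !p3  //  !!p3, p3.
          branch 1.1.1 (add !p3, !p3):
            × closes — contains both p3 and !p3.
          branch 1.1.2 (add !!p3, p3):
            !(p4 && p3): β-rule — branch into !p4  //  !p3.
              branch 1.1.2.1 (add !p4):
                ○ open, literals {p2=F, p3=T, p4=F}.
              branch 1.1.2.2 (add !p3):
                × closes — contains both p3 and !p3.
      branch 1.2 (add p5):
        !(!p3 == p3): β-rule — branch into !p3, !p3  //  !!p3, p3.
          branch 1.2.1 (add !p3, !p3):
            !(p4 && p3): β-rule — branch into !p4  //  !p3.
              branch 1.2.1.1 (add !p4):
                ○ open, literals {p2=F, p3=F, p4=F, p5=T}.
              branch 1.2.1.2 (add !p3):
                ○ open, literals {p2=F, p3=F, p5=T}.
          branch 1.2.2 (add !!p3, p3):
            !(p4 && p3): β-rule — branch into !p4  //  !p3.
              branch 1.2.2.1 (add !p4):
                ○ open, literals {p2=F, p3=T, p4=F, p5=T}.
              branch 1.2.2.2 (add !p3):
                × closes — contains both p3 and !p3.
  branch 2 (add p1):
    (p3 || p5): β-rule — branch into p3  //  p5.
      branch 2.1 (add p3):
        !(!p3 == p3): β-rule — branch into !p3, !p3  //  !!p3, p3.
          branch 2.1.1 (add !p3, !p3):
            × closes — contains both p3 and !p3.
          branch 2.1.2 (add !!p3, p3):
            ○ open, literals {p1=T, p2=F, p3=T}.
      branch 2.2 (add p5):
        !(!p3 == p3): β-rule — branch into !p3, !p3  //  !!p3, p3.
          branch 2.2.1 (add !p3, !p3):
            ○ open, literals {p1=T, p2=F, p3=F, p5=T}.
          branch 2.2.2 (add !!p3, p3):
            ○ open, literals {p1=T, p2=F, p3=T, p5=T}.
4 branches closed, 7 open.
An open branch gives a countermodel: p2=F, p3=T, p4=F (unmentioned atoms arbitrary); the premises hold there but the conclusion fails.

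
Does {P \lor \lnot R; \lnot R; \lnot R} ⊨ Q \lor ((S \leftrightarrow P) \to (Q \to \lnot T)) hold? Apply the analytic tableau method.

Yes

Initial set: {(P \lor \lnot R); \lnot R; \lnot R; \lnot (Q \lor ((S \leftrightarrow P) \to (Q \to \lnot T)))}.
\lnot (Q \lor ((S \leftrightarrow P) \to (Q \to \lnot T))): α-rule — add \lnot Q, \lnot ((S \leftrightarrow P) \to (Q \to \lnot T)).
\lnot ((S \leftrightarrow P) \to (Q \to \lnot T)): α-rule — add (S \leftrightarrow P), \lnot (Q \to \lnot T).
\lnot (Q \to \lnot T): α-rule — add Q, \lnot \lnot T.
× closes — contains both Q and \lnot Q.
All 1 branch closes.
Every branch closed, so the premises entail the conclusion.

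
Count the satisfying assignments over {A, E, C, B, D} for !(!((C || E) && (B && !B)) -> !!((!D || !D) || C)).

8

Initial set: {!(!((C || E) && (B && !B)) -> !!((!D || !D) || C))}.
!(!((C || E) && (B && !B)) -> !!((!D || !D) || C)): α-rule — add !((C || E) && (B && !B)), !!!((!D || !D) || C).
!!!((!D || !D) || C): drop double negation, giving !((!D || !D) || C).
!((!D || !D) || C): α-rule — add !(!D || !D), !C.
!(!D || !D): α-rule — add !!D, !!D.
!((C || E) && (B && !B)): β-rule — branch into !(C || E)  //  !(B && !B).
  branch 1 (add !(C || E)):
    !(C || E): α-rule — add !C, !E.
    ○ open, literals {C=0, D=1, E=0}.
  branch 2 (add !(B && !B)):
    !(B && !B): β-rule — branch into !B  //  !!B.
      branch 2.1 (add !B):
        ○ open, literals {B=0, C=0, D=1}.
      branch 2.2 (add !!B):
        ○ open, literals {B=1, C=0, D=1}.
0 branches closed, 3 open.
Each open branch fixes some atoms; the unmentioned ones are free. Counting distinct full assignments: branch {C=0, D=1, E=0} (A, B) contributes 4 new; branch {B=0, C=0, D=1} (A, E) contributes 2 new; branch {B=1, C=0, D=1} (A, E) contributes 2 new. Total: 8.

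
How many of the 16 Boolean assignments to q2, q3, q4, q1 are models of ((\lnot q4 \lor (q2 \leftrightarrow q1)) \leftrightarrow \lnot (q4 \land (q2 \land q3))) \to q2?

10

Initial set: {(((\lnot q4 \lor (q2 \leftrightarrow q1)) \leftrightarrow \lnot (q4 \land (q2 \land q3))) \to q2)}.
(((\lnot q4 \lor (q2 \leftrightarrow q1)) \leftrightarrow \lnot (q4 \land (q2 \land q3))) \to q2): β-rule — branch into \lnot ((\lnot q4 \lor (q2 \leftrightarrow q1)) \leftrightarrow \lnot (q4 \land (q2 \land q3)))  //  q2.
  branch 1 (add \lnot ((\lnot q4 \lor (q2 \leftrightarrow q1)) \leftrightarrow \lnot (q4 \land (q2 \land q3)))):
    \lnot ((\lnot q4 \lor (q2 \leftrightarrow q1)) \leftrightarrow \lnot (q4 \land (q2 \land q3))): β-rule — branch into (\lnot q4 \lor (q2 \leftrightarrow q1)), \lnot \lnot (q4 \land (q2 \land q3))  //  \lnot (\lnot q4 \lor (q2 \leftrightarrow q1)), \lnot (q4 \land (q2 \land q3)).
      branch 1.1 (add (\lnot q4 \lor (q2 \leftrightarrow q1)), \lnot \lnot (q4 \land (q2 \land q3))):
        \lnot \lnot (q4 \land (q2 \land q3)): α-rule — add q4, (q2 \land q3).
        (q2 \land q3): α-rule — add q2, q3.
        (\lnot q4 \lor (q2 \leftrightarrow q1)): β-rule — branch into \lnot q4  //  (q2 \leftrightarrow q1).
          branch 1.1.1 (add \lnot q4):
            × closes — contains both q4 and \lnot q4.
          branch 1.1.2 (add (q2 \leftrightarrow q1)):
            (q2 \leftrightarrow q1): β-rule — branch into q2, q1  //  \lnot q2, \lnot q1.
              branch 1.1.2.1 (add q2, q1):
                ○ open, literals {q1=T, q2=T, q3=T, q4=T}.
              branch 1.1.2.2 (add \lnot q2, \lnot q1):
                × closes — contains both q2 and \lnot q2.
      branch 1.2 (add \lnot (\lnot q4 \lor (q2 \leftrightarrow q1)), \lnot (q4 \land (q2 \land q3))):
        \lnot (\lnot q4 \lor (q2 \leftrightarrow q1)): α-rule — add \lnot \lnot q4, \lnot (q2 \leftrightarrow q1).
        \lnot (q4 \land (q2 \land q3)): β-rule — branch into \lnot q4  //  \lnot (q2 \land q3).
          branch 1.2.1 (add \lnot q4):
            × closes — contains both q4 and \lnot q4.
          branch 1.2.2 (add \lnot (q2 \land q3)):
            \lnot (q2 \leftrightarrow q1): β-rule — branch into q2, \lnot q1  //  \lnot q2, q1.
              branch 1.2.2.1 (add q2, \lnot q1):
                \lnot (q2 \land q3): β-rule — branch into \lnot q2  //  \lnot q3.
                  branch 1.2.2.1.1 (add \lnot q2):
                    × closes — contains both q2 and \lnot q2.
                  branch 1.2.2.1.2 (add \lnot q3):
                    ○ open, literals {q1=F, q2=T, q3=F, q4=T}.
              branch 1.2.2.2 (add \lnot q2, q1):
                \lnot (q2 \land q3): β-rule — branch into \lnot q2  //  \lnot q3.
                  branch 1.2.2.2.1 (add \lnot q2):
                    ○ open, literals {q1=T, q2=F, q4=T}.
                  branch 1.2.2.2.2 (add \lnot q3):
                    ○ open, literals {q1=T, q2=F, q3=F, q4=T}.
  branch 2 (add q2):
    ○ open, literals {q2=T}.
4 branches closed, 5 open.
Each open branch fixes some atoms; the unmentioned ones are free. Counting distinct full assignments: branch {q1=T, q2=T, q3=T, q4=T} (none free) contributes 1 new; branch {q1=F, q2=T, q3=F, q4=T} (none free) contributes 1 new; branch {q1=T, q2=F, q4=T} (q3) contributes 2 new; branch {q1=T, q2=F, q3=F, q4=T} (none free) contributes 0 new; branch {q2=T} (q3, q4, q1) contributes 6 new. Total: 10.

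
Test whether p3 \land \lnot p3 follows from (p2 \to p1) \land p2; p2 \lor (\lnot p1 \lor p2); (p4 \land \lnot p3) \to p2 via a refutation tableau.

Initial set: {T ((p2 \to p1) \land p2); T (p2 \lor (\lnot p1 \lor p2)); T ((p4 \land \lnot p3) \to p2); F (p3 \land \lnot p3)}.
T ((p2 \to p1) \land p2): α-rule — add T (p2 \to p1), T p2.
T (p2 \lor (\lnot p1 \lor p2)): β-rule — branch into T p2  //  T (\lnot p1 \lor p2).
  branch 1 (add T p2):
    T ((p4 \land \lnot p3) \to p2): β-rule — branch into F (p4 \land \lnot p3)  //  T p2.
      branch 1.1 (add F (p4 \land \lnot p3)):
        F (p3 \land \lnot p3): β-rule — branch into F p3  //  F \lnot p3.
          branch 1.1.1 (add F p3):
            T (p2 \to p1): β-rule — branch into F p2  //  T p1.
              branch 1.1.1.1 (add F p2):
                × closes — contains both p2 and \lnot p2.
              branch 1.1.1.2 (add T p1):
                F (p4 \land \lnot p3): β-rule — branch into F p4  //  F \lnot p3.
                  branch 1.1.1.2.1 (add F p4):
                    ○ open, literals {p1=true, p2=true, p3=false, p4=false}.
                  branch 1.1.1.2.2 (add F \lnot p3):
                    × closes — contains both p3 and \lnot p3.
          branch 1.1.2 (add F \lnot p3):
            T (p2 \to p1): β-rule — branch into F p2  //  T p1.
              branch 1.1.2.1 (add F p2):
                × closes — contains both p2 and \lnot p2.
              branch 1.1.2.2 (add T p1):
                F (p4 \land \lnot p3): β-rule — branch into F p4  //  F \lnot p3.
                  branch 1.1.2.2.1 (add F p4):
                    ○ open, literals {p1=true, p2=true, p3=true, p4=false}.
                  branch 1.1.2.2.2 (add F \lnot p3):
                    ○ open, literals {p1=true, p2=true, p3=true}.
      branch 1.2 (add T p2):
        F (p3 \land \lnot p3): β-rule — branch into F p3  //  F \lnot p3.
          branch 1.2.1 (add F p3):
            T (p2 \to p1): β-rule — branch into F p2  //  T p1.
              branch 1.2.1.1 (add F p2):
                × closes — contains both p2 and \lnot p2.
              branch 1.2.1.2 (add T p1):
                ○ open, literals {p1=true, p2=true, p3=false}.
          branch 1.2.2 (add F \lnot p3):
            T (p2 \to p1): β-rule — branch into F p2  //  T p1.
              branch 1.2.2.1 (add F p2):
                × closes — contains both p2 and \lnot p2.
              branch 1.2.2.2 (add T p1):
                ○ open, literals {p1=true, p2=true, p3=true}.
  branch 2 (add T (\lnot p1 \lor p2)):
    T ((p4 \land \lnot p3) \to p2): β-rule — branch into F (p4 \land \lnot p3)  //  T p2.
      branch 2.1 (add F (p4 \land \lnot p3)):
        F (p3 \land \lnot p3): β-rule — branch into F p3  //  F \lnot p3.
          branch 2.1.1 (add F p3):
            T (p2 \to p1): β-rule — branch into F p2  //  T p1.
              branch 2.1.1.1 (add F p2):
                × closes — contains both p2 and \lnot p2.
              branch 2.1.1.2 (add T p1):
                T (\lnot p1 \lor p2): β-rule — branch into T \lnot p1  //  T p2.
                  branch 2.1.1.2.1 (add T \lnot p1):
                    × closes — contains both p1 and \lnot p1.
                  branch 2.1.1.2.2 (add T p2):
                    F (p4 \land \lnot p3): β-rule — branch into F p4  //  F \lnot p3.
                      branch 2.1.1.2.2.1 (add F p4):
                        ○ open, literals {p1=true, p2=true, p3=false, p4=false}.
                      branch 2.1.1.2.2.2 (add F \lnot p3):
                        × closes — contains both p3 and \lnot p3.
          branch 2.1.2 (add F \lnot p3):
            T (p2 \to p1): β-rule — branch into F p2  //  T p1.
              branch 2.1.2.1 (add F p2):
                × closes — contains both p2 and \lnot p2.
              branch 2.1.2.2 (add T p1):
                T (\lnot p1 \lor p2): β-rule — branch into T \lnot p1  //  T p2.
                  branch 2.1.2.2.1 (add T \lnot p1):
                    × closes — contains both p1 and \lnot p1.
                  branch 2.1.2.2.2 (add T p2):
                    F (p4 \land \lnot p3): β-rule — branch into F p4  //  F \lnot p3.
                      branch 2.1.2.2.2.1 (add F p4):
                        ○ open, literals {p1=true, p2=true, p3=true, p4=false}.
                      branch 2.1.2.2.2.2 (add F \lnot p3):
                        ○ open, literals {p1=true, p2=true, p3=true}.
      branch 2.2 (add T p2):
        F (p3 \land \lnot p3): β-rule — branch into F p3  //  F \lnot p3.
          branch 2.2.1 (add F p3):
            T (p2 \to p1): β-rule — branch into F p2  //  T p1.
              branch 2.2.1.1 (add F p2):
                × closes — contains both p2 and \lnot p2.
              branch 2.2.1.2 (add T p1):
                T (\lnot p1 \lor p2): β-rule — branch into T \lnot p1  //  T p2.
                  branch 2.2.1.2.1 (add T \lnot p1):
                    × closes — contains both p1 and \lnot p1.
                  branch 2.2.1.2.2 (add T p2):
                    ○ open, literals {p1=true, p2=true, p3=false}.
          branch 2.2.2 (add F \lnot p3):
            T (p2 \to p1): β-rule — branch into F p2  //  T p1.
              branch 2.2.2.1 (add F p2):
                × closes — contains both p2 and \lnot p2.
              branch 2.2.2.2 (add T p1):
                T (\lnot p1 \lor p2): β-rule — branch into T \lnot p1  //  T p2.
                  branch 2.2.2.2.1 (add T \lnot p1):
                    × closes — contains both p1 and \lnot p1.
                  branch 2.2.2.2.2 (add T p2):
                    ○ open, literals {p1=true, p2=true, p3=true}.
14 branches closed, 10 open.
An open branch gives a countermodel: p1=true, p2=true, p3=false, p4=false (unmentioned atoms arbitrary); the premises hold there but the conclusion fails.

No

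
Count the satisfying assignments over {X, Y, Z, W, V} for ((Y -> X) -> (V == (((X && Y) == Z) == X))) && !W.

10

Initial set: {(((Y -> X) -> (V == (((X && Y) == Z) == X))) && !W)}.
(((Y -> X) -> (V == (((X && Y) == Z) == X))) && !W): α-rule — add ((Y -> X) -> (V == (((X && Y) == Z) == X))), !W.
((Y -> X) -> (V == (((X && Y) == Z) == X))): β-rule — branch into !(Y -> X)  //  (V == (((X && Y) == Z) == X)).
  branch 1 (add !(Y -> X)):
    !(Y -> X): α-rule — add Y, !X.
    ○ open, literals {W=0, X=0, Y=1}.
  branch 2 (add (V == (((X && Y) == Z) == X))):
    (V == (((X && Y) == Z) == X)): β-rule — branch into V, (((X && Y) == Z) == X)  //  !V, !(((X && Y) == Z) == X).
      branch 2.1 (add V, (((X && Y) == Z) == X)):
        (((X && Y) == Z) == X): β-rule — branch into ((X && Y) == Z), X  //  !((X && Y) == Z), !X.
          branch 2.1.1 (add ((X && Y) == Z), X):
            ((X && Y) == Z): β-rule — branch into (X && Y), Z  //  !(X && Y), !Z.
              branch 2.1.1.1 (add (X && Y), Z):
                (X && Y): α-rule — add X, Y.
                ○ open, literals {V=1, W=0, X=1, Y=1, Z=1}.
              branch 2.1.1.2 (add !(X && Y), !Z):
                !(X && Y): β-rule — branch into !X  //  !Y.
                  branch 2.1.1.2.1 (add !X):
                    × closes — contains both X and !X.
                  branch 2.1.1.2.2 (add !Y):
                    ○ open, literals {V=1, W=0, X=1, Y=0, Z=0}.
          branch 2.1.2 (add !((X && Y) == Z), !X):
            !((X && Y) == Z): β-rule — branch into (X && Y), !Z  //  !(X && Y), Z.
              branch 2.1.2.1 (add (X && Y), !Z):
                (X && Y): α-rule — add X, Y.
                × closes — contains both X and !X.
              branch 2.1.2.2 (add !(X && Y), Z):
                !(X && Y): β-rule — branch into !X  //  !Y.
                  branch 2.1.2.2.1 (add !X):
                    ○ open, literals {V=1, W=0, X=0, Z=1}.
                  branch 2.1.2.2.2 (add !Y):
                    ○ open, literals {V=1, W=0, X=0, Y=0, Z=1}.
      branch 2.2 (add !V, !(((X && Y) == Z) == X)):
        !(((X && Y) == Z) == X): β-rule — branch into ((X && Y) == Z), !X  //  !((X && Y) == Z), X.
          branch 2.2.1 (add ((X && Y) == Z), !X):
            ((X && Y) == Z): β-rule — branch into (X && Y), Z  //  !(X && Y), !Z.
              branch 2.2.1.1 (add (X && Y), Z):
                (X && Y): α-rule — add X, Y.
                × closes — contains both X and !X.
              branch 2.2.1.2 (add !(X && Y), !Z):
                !(X && Y): β-rule — branch into !X  //  !Y.
                  branch 2.2.1.2.1 (add !X):
                    ○ open, literals {V=0, W=0, X=0, Z=0}.
                  branch 2.2.1.2.2 (add !Y):
                    ○ open, literals {V=0, W=0, X=0, Y=0, Z=0}.
          branch 2.2.2 (add !((X && Y) == Z), X):
            !((X && Y) == Z): β-rule — branch into (X && Y), !Z  //  !(X && Y), Z.
              branch 2.2.2.1 (add (X && Y), !Z):
                (X && Y): α-rule — add X, Y.
                ○ open, literals {V=0, W=0, X=1, Y=1, Z=0}.
              branch 2.2.2.2 (add !(X && Y), Z):
                !(X && Y): β-rule — branch into !X  //  !Y.
                  branch 2.2.2.2.1 (add !X):
                    × closes — contains both X and !X.
                  branch 2.2.2.2.2 (add !Y):
                    ○ open, literals {V=0, W=0, X=1, Y=0, Z=1}.
4 branches closed, 9 open.
Each open branch fixes some atoms; the unmentioned ones are free. Counting distinct full assignments: branch {W=0, X=0, Y=1} (Z, V) contributes 4 new; branch {V=1, W=0, X=1, Y=1, Z=1} (none free) contributes 1 new; branch {V=1, W=0, X=1, Y=0, Z=0} (none free) contributes 1 new; branch {V=1, W=0, X=0, Z=1} (Y) contributes 1 new; branch {V=1, W=0, X=0, Y=0, Z=1} (none free) contributes 0 new; branch {V=0, W=0, X=0, Z=0} (Y) contributes 1 new; branch {V=0, W=0, X=0, Y=0, Z=0} (none free) contributes 0 new; branch {V=0, W=0, X=1, Y=1, Z=0} (none free) contributes 1 new; branch {V=0, W=0, X=1, Y=0, Z=1} (none free) contributes 1 new. Total: 10.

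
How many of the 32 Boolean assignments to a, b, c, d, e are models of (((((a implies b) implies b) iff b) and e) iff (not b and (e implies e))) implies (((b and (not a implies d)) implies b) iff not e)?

Initial set: {((((((a implies b) implies b) iff b) and e) iff (not b and (e implies e))) implies (((b and (not a implies d)) implies b) iff not e))}.
((((((a implies b) implies b) iff b) and e) iff (not b and (e implies e))) implies (((b and (not a implies d)) implies b) iff not e)): β-rule — branch into not (((((a implies b) implies b) iff b) and e) iff (not b and (e implies e)))  //  (((b and (not a implies d)) implies b) iff not e).
  branch 1 (add not (((((a implies b) implies b) iff b) and e) iff (not b and (e implies e)))):
    not (((((a implies b) implies b) iff b) and e) iff (not b and (e implies e))): β-rule — branch into ((((a implies b) implies b) iff b) and e), not (not b and (e implies e))  //  not ((((a implies b) implies b) iff b) and e), (not b and (e implies e)).
      branch 1.1 (add ((((a implies b) implies b) iff b) and e), not (not b and (e implies e))):
        ((((a implies b) implies b) iff b) and e): α-rule — add (((a implies b) implies b) iff b), e.
        not (not b and (e implies e)): β-rule — branch into not not b  //  not (e implies e).
          branch 1.1.1 (add not not b):
            (((a implies b) implies b) iff b): β-rule — branch into ((a implies b) implies b), b  //  not ((a implies b) implies b), not b.
              branch 1.1.1.1 (add ((a implies b) implies b), b):
                ((a implies b) implies b): β-rule — branch into not (a implies b)  //  b.
                  branch 1.1.1.1.1 (add not (a implies b)):
                    not (a implies b): α-rule — add a, not b.
                    × closes — contains both b and not b.
                  branch 1.1.1.1.2 (add b):
                    ○ open, literals {b=true, e=true}.
              branch 1.1.1.2 (add not ((a implies b) implies b), not b):
                × closes — contains both b and not b.
          branch 1.1.2 (add not (e implies e)):
            not (e implies e): α-rule — add e, not e.
            × closes — contains both e and not e.
      branch 1.2 (add not ((((a implies b) implies b) iff b) and e), (not b and (e implies e))):
        (not b and (e implies e)): α-rule — add not b, (e implies e).
        not ((((a implies b) implies b) iff b) and e): β-rule — branch into not (((a implies b) implies b) iff b)  //  not e.
          branch 1.2.1 (add not (((a implies b) implies b) iff b)):
            (e implies e): β-rule — branch into not e  //  e.
              branch 1.2.1.1 (add not e):
                not (((a implies b) implies b) iff b): β-rule — branch into ((a implies b) implies b), not b  //  not ((a implies b) implies b), b.
                  branch 1.2.1.1.1 (add ((a implies b) implies b), not b):
                    ((a implies b) implies b): β-rule — branch into not (a implies b)  //  b.
                      branch 1.2.1.1.1.1 (add not (a implies b)):
                        not (a implies b): α-rule — add a, not b.
                        ○ open, literals {a=true, b=false, e=false}.
                      branch 1.2.1.1.1.2 (add b):
                        × closes — contains both b and not b.
                  branch 1.2.1.1.2 (add not ((a implies b) implies b), b):
                    × closes — contains both b and not b.
              branch 1.2.1.2 (add e):
                not (((a implies b) implies b) iff b): β-rule — branch into ((a implies b) implies b), not b  //  not ((a implies b) implies b), b.
                  branch 1.2.1.2.1 (add ((a implies b) implies b), not b):
                    ((a implies b) implies b): β-rule — branch into not (a implies b)  //  b.
                      branch 1.2.1.2.1.1 (add not (a implies b)):
                        not (a implies b): α-rule — add a, not b.
                        ○ open, literals {a=true, b=false, e=true}.
                      branch 1.2.1.2.1.2 (add b):
                        × closes — contains both b and not b.
                  branch 1.2.1.2.2 (add not ((a implies b) implies b), b):
                    × closes — contains both b and not b.
          branch 1.2.2 (add not e):
            (e implies e): β-rule — branch into not e  //  e.
              branch 1.2.2.1 (add not e):
                ○ open, literals {b=false, e=false}.
              branch 1.2.2.2 (add e):
                × closes — contains both e and not e.
  branch 2 (add (((b and (not a implies d)) implies b) iff not e)):
    (((b and (not a implies d)) implies b) iff not e): β-rule — branch into ((b and (not a implies d)) implies b), not e  //  not ((b and (not a implies d)) implies b), not not e.
      branch 2.1 (add ((b and (not a implies d)) implies b), not e):
        ((b and (not a implies d)) implies b): β-rule — branch into not (b and (not a implies d))  //  b.
          branch 2.1.1 (add not (b and (not a implies d))):
            not (b and (not a implies d)): β-rule — branch into not b  //  not (not a implies d).
              branch 2.1.1.1 (add not b):
                ○ open, literals {b=false, e=false}.
              branch 2.1.1.2 (add not (not a implies d)):
                not (not a implies d): α-rule — add not a, not d.
                ○ open, literals {a=false, d=false, e=false}.
          branch 2.1.2 (add b):
            ○ open, literals {b=true, e=false}.
      branch 2.2 (add not ((b and (not a implies d)) implies b), not not e):
        not ((b and (not a implies d)) implies b): α-rule — add (b and (not a implies d)), not b.
        (b and (not a implies d)): α-rule — add b, (not a implies d).
        × closes — contains both b and not b.
9 branches closed, 7 open.
Each open branch fixes some atoms; the unmentioned ones are free. Counting distinct full assignments: branch {b=true, e=true} (a, c, d) contributes 8 new; branch {a=true, b=false, e=false} (c, d) contributes 4 new; branch {a=true, b=false, e=true} (c, d) contributes 4 new; branch {b=false, e=false} (a, c, d) contributes 4 new; branch {b=false, e=false} (a, c, d) contributes 0 new; branch {a=false, d=false, e=false} (b, c) contributes 2 new; branch {b=true, e=false} (a, c, d) contributes 6 new. Total: 28.

28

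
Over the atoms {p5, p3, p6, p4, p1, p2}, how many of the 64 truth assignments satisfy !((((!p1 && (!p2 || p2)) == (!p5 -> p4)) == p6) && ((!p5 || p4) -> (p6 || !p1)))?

40

Initial set: {!((((!p1 && (!p2 || p2)) == (!p5 -> p4)) == p6) && ((!p5 || p4) -> (p6 || !p1)))}.
!((((!p1 && (!p2 || p2)) == (!p5 -> p4)) == p6) && ((!p5 || p4) -> (p6 || !p1))): β-rule — branch into !(((!p1 && (!p2 || p2)) == (!p5 -> p4)) == p6)  //  !((!p5 || p4) -> (p6 || !p1)).
  branch 1 (add !(((!p1 && (!p2 || p2)) == (!p5 -> p4)) == p6)):
    !(((!p1 && (!p2 || p2)) == (!p5 -> p4)) == p6): β-rule — branch into ((!p1 && (!p2 || p2)) == (!p5 -> p4)), !p6  //  !((!p1 && (!p2 || p2)) == (!p5 -> p4)), p6.
      branch 1.1 (add ((!p1 && (!p2 || p2)) == (!p5 -> p4)), !p6):
        ((!p1 && (!p2 || p2)) == (!p5 -> p4)): β-rule — branch into (!p1 && (!p2 || p2)), (!p5 -> p4)  //  !(!p1 && (!p2 || p2)), !(!p5 -> p4).
          branch 1.1.1 (add (!p1 && (!p2 || p2)), (!p5 -> p4)):
            (!p1 && (!p2 || p2)): α-rule — add !p1, (!p2 || p2).
            (!p5 -> p4): β-rule — branch into !!p5  //  p4.
              branch 1.1.1.1 (add !!p5):
                (!p2 || p2): β-rule — branch into !p2  //  p2.
                  branch 1.1.1.1.1 (add !p2):
                    ○ open, literals {p1=F, p2=F, p5=T, p6=F}.
                  branch 1.1.1.1.2 (add p2):
                    ○ open, literals {p1=F, p2=T, p5=T, p6=F}.
              branch 1.1.1.2 (add p4):
                (!p2 || p2): β-rule — branch into !p2  //  p2.
                  branch 1.1.1.2.1 (add !p2):
                    ○ open, literals {p1=F, p2=F, p4=T, p6=F}.
                  branch 1.1.1.2.2 (add p2):
                    ○ open, literals {p1=F, p2=T, p4=T, p6=F}.
          branch 1.1.2 (add !(!p1 && (!p2 || p2)), !(!p5 -> p4)):
            !(!p5 -> p4): α-rule — add !p5, !p4.
            !(!p1 && (!p2 || p2)): β-rule — branch into !!p1  //  !(!p2 || p2).
              branch 1.1.2.1 (add !!p1):
                ○ open, literals {p1=T, p4=F, p5=F, p6=F}.
              branch 1.1.2.2 (add !(!p2 || p2)):
                !(!p2 || p2): α-rule — add !!p2, !p2.
                × closes — contains both p2 and !p2.
      branch 1.2 (add !((!p1 && (!p2 || p2)) == (!p5 -> p4)), p6):
        !((!p1 && (!p2 || p2)) == (!p5 -> p4)): β-rule — branch into (!p1 && (!p2 || p2)), !(!p5 -> p4)  //  !(!p1 && (!p2 || p2)), (!p5 -> p4).
          branch 1.2.1 (add (!p1 && (!p2 || p2)), !(!p5 -> p4)):
            (!p1 && (!p2 || p2)): α-rule — add !p1, (!p2 || p2).
            !(!p5 -> p4): α-rule — add !p5, !p4.
            (!p2 || p2): β-rule — branch into !p2  //  p2.
              branch 1.2.1.1 (add !p2):
                ○ open, literals {p1=F, p2=F, p4=F, p5=F, p6=T}.
              branch 1.2.1.2 (add p2):
                ○ open, literals {p1=F, p2=T, p4=F, p5=F, p6=T}.
          branch 1.2.2 (add !(!p1 && (!p2 || p2)), (!p5 -> p4)):
            !(!p1 && (!p2 || p2)): β-rule — branch into !!p1  //  !(!p2 || p2).
              branch 1.2.2.1 (add !!p1):
                (!p5 -> p4): β-rule — branch into !!p5  //  p4.
                  branch 1.2.2.1.1 (add !!p5):
                    ○ open, literals {p1=T, p5=T, p6=T}.
                  branch 1.2.2.1.2 (add p4):
                    ○ open, literals {p1=T, p4=T, p6=T}.
              branch 1.2.2.2 (add !(!p2 || p2)):
                !(!p2 || p2): α-rule — add !!p2, !p2.
                × closes — contains both p2 and !p2.
  branch 2 (add !((!p5 || p4) -> (p6 || !p1))):
    !((!p5 || p4) -> (p6 || !p1)): α-rule — add (!p5 || p4), !(p6 || !p1).
    !(p6 || !p1): α-rule — add !p6, !!p1.
    (!p5 || p4): β-rule — branch into !p5  //  p4.
      branch 2.1 (add !p5):
        ○ open, literals {p1=T, p5=F, p6=F}.
      branch 2.2 (add p4):
        ○ open, literals {p1=T, p4=T, p6=F}.
2 branches closed, 11 open.
Each open branch fixes some atoms; the unmentioned ones are free. Counting distinct full assignments: branch {p1=F, p2=F, p5=T, p6=F} (p3, p4) contributes 4 new; branch {p1=F, p2=T, p5=T, p6=F} (p3, p4) contributes 4 new; branch {p1=F, p2=F, p4=T, p6=F} (p5, p3) contributes 2 new; branch {p1=F, p2=T, p4=T, p6=F} (p5, p3) contributes 2 new; branch {p1=T, p4=F, p5=F, p6=F} (p3, p2) contributes 4 new; branch {p1=F, p2=F, p4=F, p5=F, p6=T} (p3) contributes 2 new; branch {p1=F, p2=T, p4=F, p5=F, p6=T} (p3) contributes 2 new; branch {p1=T, p5=T, p6=T} (p3, p4, p2) contributes 8 new; branch {p1=T, p4=T, p6=T} (p5, p3, p2) contributes 4 new; branch {p1=T, p5=F, p6=F} (p3, p4, p2) contributes 4 new; branch {p1=T, p4=T, p6=F} (p5, p3, p2) contributes 4 new. Total: 40.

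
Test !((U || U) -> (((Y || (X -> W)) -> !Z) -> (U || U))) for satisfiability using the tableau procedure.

Initial set: {T !((U || U) -> (((Y || (X -> W)) -> !Z) -> (U || U)))}.
T !((U || U) -> (((Y || (X -> W)) -> !Z) -> (U || U))): α-rule — add T (U || U), F (((Y || (X -> W)) -> !Z) -> (U || U)).
F (((Y || (X -> W)) -> !Z) -> (U || U)): α-rule — add T ((Y || (X -> W)) -> !Z), F (U || U).
F (U || U): α-rule — add F U, F U.
T (U || U): β-rule — branch into T U  //  T U.
  branch 1 (add T U):
    × closes — contains both U and !U.
  branch 2 (add T U):
    × closes — contains both U and !U.
All 2 branches close.
Every branch closed; the formula is unsatisfiable.

Unsatisfiable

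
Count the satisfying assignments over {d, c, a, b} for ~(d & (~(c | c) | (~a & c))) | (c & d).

12

Initial set: {(~(d & (~(c | c) | (~a & c))) | (c & d))}.
(~(d & (~(c | c) | (~a & c))) | (c & d)): β-rule — branch into ~(d & (~(c | c) | (~a & c)))  //  (c & d).
  branch 1 (add ~(d & (~(c | c) | (~a & c)))):
    ~(d & (~(c | c) | (~a & c))): β-rule — branch into ~d  //  ~(~(c | c) | (~a & c)).
      branch 1.1 (add ~d):
        ○ open, literals {d=0}.
      branch 1.2 (add ~(~(c | c) | (~a & c))):
        ~(~(c | c) | (~a & c)): α-rule — add ~~(c | c), ~(~a & c).
        ~~(c | c): β-rule — branch into c  //  c.
          branch 1.2.1 (add c):
            ~(~a & c): β-rule — branch into ~~a  //  ~c.
              branch 1.2.1.1 (add ~~a):
                ○ open, literals {a=1, c=1}.
              branch 1.2.1.2 (add ~c):
                × closes — contains both c and ~c.
          branch 1.2.2 (add c):
            ~(~a & c): β-rule — branch into ~~a  //  ~c.
              branch 1.2.2.1 (add ~~a):
                ○ open, literals {a=1, c=1}.
              branch 1.2.2.2 (add ~c):
                × closes — contains both c and ~c.
  branch 2 (add (c & d)):
    (c & d): α-rule — add c, d.
    ○ open, literals {c=1, d=1}.
2 branches closed, 4 open.
Each open branch fixes some atoms; the unmentioned ones are free. Counting distinct full assignments: branch {d=0} (c, a, b) contributes 8 new; branch {a=1, c=1} (d, b) contributes 2 new; branch {a=1, c=1} (d, b) contributes 0 new; branch {c=1, d=1} (a, b) contributes 2 new. Total: 12.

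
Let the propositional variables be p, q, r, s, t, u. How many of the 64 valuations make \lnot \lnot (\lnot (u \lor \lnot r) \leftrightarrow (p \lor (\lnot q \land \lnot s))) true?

28

Initial set: {T \lnot \lnot (\lnot (u \lor \lnot r) \leftrightarrow (p \lor (\lnot q \land \lnot s)))}.
T \lnot \lnot (\lnot (u \lor \lnot r) \leftrightarrow (p \lor (\lnot q \land \lnot s))): drop double negation, giving T (\lnot (u \lor \lnot r) \leftrightarrow (p \lor (\lnot q \land \lnot s))).
T (\lnot (u \lor \lnot r) \leftrightarrow (p \lor (\lnot q \land \lnot s))): β-rule — branch into T \lnot (u \lor \lnot r), T (p \lor (\lnot q \land \lnot s))  //  F \lnot (u \lor \lnot r), F (p \lor (\lnot q \land \lnot s)).
  branch 1 (add T \lnot (u \lor \lnot r), T (p \lor (\lnot q \land \lnot s))):
    T \lnot (u \lor \lnot r): α-rule — add F u, F \lnot r.
    T (p \lor (\lnot q \land \lnot s)): β-rule — branch into T p  //  T (\lnot q \land \lnot s).
      branch 1.1 (add T p):
        ○ open, literals {p=true, r=true, u=false}.
      branch 1.2 (add T (\lnot q \land \lnot s)):
        T (\lnot q \land \lnot s): α-rule — add T \lnot q, T \lnot s.
        ○ open, literals {q=false, r=true, s=false, u=false}.
  branch 2 (add F \lnot (u \lor \lnot r), F (p \lor (\lnot q \land \lnot s))):
    F (p \lor (\lnot q \land \lnot s)): α-rule — add F p, F (\lnot q \land \lnot s).
    F \lnot (u \lor \lnot r): β-rule — branch into T u  //  T \lnot r.
      branch 2.1 (add T u):
        F (\lnot q \land \lnot s): β-rule — branch into F \lnot q  //  F \lnot s.
          branch 2.1.1 (add F \lnot q):
            ○ open, literals {p=false, q=true, u=true}.
          branch 2.1.2 (add F \lnot s):
            ○ open, literals {p=false, s=true, u=true}.
      branch 2.2 (add T \lnot r):
        F (\lnot q \land \lnot s): β-rule — branch into F \lnot q  //  F \lnot s.
          branch 2.2.1 (add F \lnot q):
            ○ open, literals {p=false, q=true, r=false}.
          branch 2.2.2 (add F \lnot s):
            ○ open, literals {p=false, r=false, s=true}.
0 branches closed, 6 open.
Each open branch fixes some atoms; the unmentioned ones are free. Counting distinct full assignments: branch {p=true, r=true, u=false} (q, s, t) contributes 8 new; branch {q=false, r=true, s=false, u=false} (p, t) contributes 2 new; branch {p=false, q=true, u=true} (r, s, t) contributes 8 new; branch {p=false, s=true, u=true} (q, r, t) contributes 4 new; branch {p=false, q=true, r=false} (s, t, u) contributes 4 new; branch {p=false, r=false, s=true} (q, t, u) contributes 2 new. Total: 28.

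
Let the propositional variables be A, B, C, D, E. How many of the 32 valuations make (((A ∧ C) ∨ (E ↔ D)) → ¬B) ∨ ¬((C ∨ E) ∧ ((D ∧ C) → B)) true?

Initial set: {((((A ∧ C) ∨ (E ↔ D)) → ¬B) ∨ ¬((C ∨ E) ∧ ((D ∧ C) → B)))}.
((((A ∧ C) ∨ (E ↔ D)) → ¬B) ∨ ¬((C ∨ E) ∧ ((D ∧ C) → B))): β-rule — branch into (((A ∧ C) ∨ (E ↔ D)) → ¬B)  //  ¬((C ∨ E) ∧ ((D ∧ C) → B)).
  branch 1 (add (((A ∧ C) ∨ (E ↔ D)) → ¬B)):
    (((A ∧ C) ∨ (E ↔ D)) → ¬B): β-rule — branch into ¬((A ∧ C) ∨ (E ↔ D))  //  ¬B.
      branch 1.1 (add ¬((A ∧ C) ∨ (E ↔ D))):
        ¬((A ∧ C) ∨ (E ↔ D)): α-rule — add ¬(A ∧ C), ¬(E ↔ D).
        ¬(A ∧ C): β-rule — branch into ¬A  //  ¬C.
          branch 1.1.1 (add ¬A):
            ¬(E ↔ D): β-rule — branch into E, ¬D  //  ¬E, D.
              branch 1.1.1.1 (add E, ¬D):
                ○ open, literals {A=0, D=0, E=1}.
              branch 1.1.1.2 (add ¬E, D):
                ○ open, literals {A=0, D=1, E=0}.
          branch 1.1.2 (add ¬C):
            ¬(E ↔ D): β-rule — branch into E, ¬D  //  ¬E, D.
              branch 1.1.2.1 (add E, ¬D):
                ○ open, literals {C=0, D=0, E=1}.
              branch 1.1.2.2 (add ¬E, D):
                ○ open, literals {C=0, D=1, E=0}.
      branch 1.2 (add ¬B):
        ○ open, literals {B=0}.
  branch 2 (add ¬((C ∨ E) ∧ ((D ∧ C) → B))):
    ¬((C ∨ E) ∧ ((D ∧ C) → B)): β-rule — branch into ¬(C ∨ E)  //  ¬((D ∧ C) → B).
      branch 2.1 (add ¬(C ∨ E)):
        ¬(C ∨ E): α-rule — add ¬C, ¬E.
        ○ open, literals {C=0, E=0}.
      branch 2.2 (add ¬((D ∧ C) → B)):
        ¬((D ∧ C) → B): α-rule — add (D ∧ C), ¬B.
        (D ∧ C): α-rule — add D, C.
        ○ open, literals {B=0, C=1, D=1}.
0 branches closed, 7 open.
Each open branch fixes some atoms; the unmentioned ones are free. Counting distinct full assignments: branch {A=0, D=0, E=1} (B, C) contributes 4 new; branch {A=0, D=1, E=0} (B, C) contributes 4 new; branch {C=0, D=0, E=1} (A, B) contributes 2 new; branch {C=0, D=1, E=0} (A, B) contributes 2 new; branch {B=0} (A, C, D, E) contributes 10 new; branch {C=0, E=0} (A, B, D) contributes 2 new; branch {B=0, C=1, D=1} (A, E) contributes 0 new. Total: 24.

24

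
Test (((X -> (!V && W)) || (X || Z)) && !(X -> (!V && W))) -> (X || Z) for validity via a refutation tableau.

Assume the negation and expand:
Initial set: {!((((X -> (!V && W)) || (X || Z)) && !(X -> (!V && W))) -> (X || Z))}.
!((((X -> (!V && W)) || (X || Z)) && !(X -> (!V && W))) -> (X || Z)): α-rule — add (((X -> (!V && W)) || (X || Z)) && !(X -> (!V && W))), !(X || Z).
(((X -> (!V && W)) || (X || Z)) && !(X -> (!V && W))): α-rule — add ((X -> (!V && W)) || (X || Z)), !(X -> (!V && W)).
!(X || Z): α-rule — add !X, !Z.
!(X -> (!V && W)): α-rule — add X, !(!V && W).
× closes — contains both X and !X.
All 1 branch closes.
Every branch closed, so the negation is unsatisfiable and the formula is valid.

Valid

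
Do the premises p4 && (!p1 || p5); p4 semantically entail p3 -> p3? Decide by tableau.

Yes

Initial set: {T (p4 && (!p1 || p5)); T p4; F (p3 -> p3)}.
T (p4 && (!p1 || p5)): α-rule — add T p4, T (!p1 || p5).
F (p3 -> p3): α-rule — add T p3, F p3.
× closes — contains both p3 and !p3.
All 1 branch closes.
Every branch closed, so the premises entail the conclusion.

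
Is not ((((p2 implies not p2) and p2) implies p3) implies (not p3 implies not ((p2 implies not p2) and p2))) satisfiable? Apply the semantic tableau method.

Unsatisfiable

Initial set: {not ((((p2 implies not p2) and p2) implies p3) implies (not p3 implies not ((p2 implies not p2) and p2)))}.
not ((((p2 implies not p2) and p2) implies p3) implies (not p3 implies not ((p2 implies not p2) and p2))): α-rule — add (((p2 implies not p2) and p2) implies p3), not (not p3 implies not ((p2 implies not p2) and p2)).
not (not p3 implies not ((p2 implies not p2) and p2)): α-rule — add not p3, not not ((p2 implies not p2) and p2).
not not ((p2 implies not p2) and p2): α-rule — add (p2 implies not p2), p2.
(((p2 implies not p2) and p2) implies p3): β-rule — branch into not ((p2 implies not p2) and p2)  //  p3.
  branch 1 (add not ((p2 implies not p2) and p2)):
    (p2 implies not p2): β-rule — branch into not p2  //  not p2.
      branch 1.1 (add not p2):
        × closes — contains both p2 and not p2.
      branch 1.2 (add not p2):
        × closes — contains both p2 and not p2.
  branch 2 (add p3):
    × closes — contains both p3 and not p3.
All 3 branches close.
Every branch closed; the formula is unsatisfiable.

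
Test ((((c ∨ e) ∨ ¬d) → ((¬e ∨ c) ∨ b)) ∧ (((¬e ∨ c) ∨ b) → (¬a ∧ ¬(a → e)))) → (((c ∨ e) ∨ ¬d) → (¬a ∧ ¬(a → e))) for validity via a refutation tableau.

Assume the negation and expand:
Initial set: {F (((((c ∨ e) ∨ ¬d) → ((¬e ∨ c) ∨ b)) ∧ (((¬e ∨ c) ∨ b) → (¬a ∧ ¬(a → e)))) → (((c ∨ e) ∨ ¬d) → (¬a ∧ ¬(a → e))))}.
F (((((c ∨ e) ∨ ¬d) → ((¬e ∨ c) ∨ b)) ∧ (((¬e ∨ c) ∨ b) → (¬a ∧ ¬(a → e)))) → (((c ∨ e) ∨ ¬d) → (¬a ∧ ¬(a → e)))): α-rule — add T ((((c ∨ e) ∨ ¬d) → ((¬e ∨ c) ∨ b)) ∧ (((¬e ∨ c) ∨ b) → (¬a ∧ ¬(a → e)))), F (((c ∨ e) ∨ ¬d) → (¬a ∧ ¬(a → e))).
T ((((c ∨ e) ∨ ¬d) → ((¬e ∨ c) ∨ b)) ∧ (((¬e ∨ c) ∨ b) → (¬a ∧ ¬(a → e)))): α-rule — add T (((c ∨ e) ∨ ¬d) → ((¬e ∨ c) ∨ b)), T (((¬e ∨ c) ∨ b) → (¬a ∧ ¬(a → e))).
F (((c ∨ e) ∨ ¬d) → (¬a ∧ ¬(a → e))): α-rule — add T ((c ∨ e) ∨ ¬d), F (¬a ∧ ¬(a → e)).
T (((c ∨ e) ∨ ¬d) → ((¬e ∨ c) ∨ b)): β-rule — branch into F ((c ∨ e) ∨ ¬d)  //  T ((¬e ∨ c) ∨ b).
  branch 1 (add F ((c ∨ e) ∨ ¬d)):
    F ((c ∨ e) ∨ ¬d): α-rule — add F (c ∨ e), F ¬d.
    F (c ∨ e): α-rule — add F c, F e.
    T (((¬e ∨ c) ∨ b) → (¬a ∧ ¬(a → e))): β-rule — branch into F ((¬e ∨ c) ∨ b)  //  T (¬a ∧ ¬(a → e)).
      branch 1.1 (add F ((¬e ∨ c) ∨ b)):
        F ((¬e ∨ c) ∨ b): α-rule — add F (¬e ∨ c), F b.
        F (¬e ∨ c): α-rule — add F ¬e, F c.
        × closes — contains both e and ¬e.
      branch 1.2 (add T (¬a ∧ ¬(a → e))):
        T (¬a ∧ ¬(a → e)): α-rule — add T ¬a, T ¬(a → e).
        T ¬(a → e): α-rule — add T a, F e.
        × closes — contains both a and ¬a.
  branch 2 (add T ((¬e ∨ c) ∨ b)):
    T (((¬e ∨ c) ∨ b) → (¬a ∧ ¬(a → e))): β-rule — branch into F ((¬e ∨ c) ∨ b)  //  T (¬a ∧ ¬(a → e)).
      branch 2.1 (add F ((¬e ∨ c) ∨ b)):
        F ((¬e ∨ c) ∨ b): α-rule — add F (¬e ∨ c), F b.
        F (¬e ∨ c): α-rule — add F ¬e, F c.
        T ((c ∨ e) ∨ ¬d): β-rule — branch into T (c ∨ e)  //  T ¬d.
          branch 2.1.1 (add T (c ∨ e)):
            F (¬a ∧ ¬(a → e)): β-rule — branch into F ¬a  //  F ¬(a → e).
              branch 2.1.1.1 (add F ¬a):
                T ((¬e ∨ c) ∨ b): β-rule — branch into T (¬e ∨ c)  //  T b.
                  branch 2.1.1.1.1 (add T (¬e ∨ c)):
                    T (c ∨ e): β-rule — branch into T c  //  T e.
                      branch 2.1.1.1.1.1 (add T c):
                        × closes — contains both c and ¬c.
                      branch 2.1.1.1.1.2 (add T e):
                        T (¬e ∨ c): β-rule — branch into T ¬e  //  T c.
                          branch 2.1.1.1.1.2.1 (add T ¬e):
                            × closes — contains both e and ¬e.
                          branch 2.1.1.1.1.2.2 (add T c):
                            × closes — contains both c and ¬c.
                  branch 2.1.1.1.2 (add T b):
                    × closes — contains both b and ¬b.
              branch 2.1.1.2 (add F ¬(a → e)):
                T ((¬e ∨ c) ∨ b): β-rule — branch into T (¬e ∨ c)  //  T b.
                  branch 2.1.1.2.1 (add T (¬e ∨ c)):
                    T (c ∨ e): β-rule — branch into T c  //  T e.
                      branch 2.1.1.2.1.1 (add T c):
                        × closes — contains both c and ¬c.
                      branch 2.1.1.2.1.2 (add T e):
                        F ¬(a → e): β-rule — branch into F a  //  T e.
                          branch 2.1.1.2.1.2.1 (add F a):
                            T (¬e ∨ c): β-rule — branch into T ¬e  //  T c.
                              branch 2.1.1.2.1.2.1.1 (add T ¬e):
                                × closes — contains both e and ¬e.
                              branch 2.1.1.2.1.2.1.2 (add T c):
                                × closes — contains both c and ¬c.
                          branch 2.1.1.2.1.2.2 (add T e):
                            T (¬e ∨ c): β-rule — branch into T ¬e  //  T c.
                              branch 2.1.1.2.1.2.2.1 (add T ¬e):
                                × closes — contains both e and ¬e.
                              branch 2.1.1.2.1.2.2.2 (add T c):
                                × closes — contains both c and ¬c.
                  branch 2.1.1.2.2 (add T b):
                    × closes — contains both b and ¬b.
          branch 2.1.2 (add T ¬d):
            F (¬a ∧ ¬(a → e)): β-rule — branch into F ¬a  //  F ¬(a → e).
              branch 2.1.2.1 (add F ¬a):
                T ((¬e ∨ c) ∨ b): β-rule — branch into T (¬e ∨ c)  //  T b.
                  branch 2.1.2.1.1 (add T (¬e ∨ c)):
                    T (¬e ∨ c): β-rule — branch into T ¬e  //  T c.
                      branch 2.1.2.1.1.1 (add T ¬e):
                        × closes — contains both e and ¬e.
                      branch 2.1.2.1.1.2 (add T c):
                        × closes — contains both c and ¬c.
                  branch 2.1.2.1.2 (add T b):
                    × closes — contains both b and ¬b.
              branch 2.1.2.2 (add F ¬(a → e)):
                T ((¬e ∨ c) ∨ b): β-rule — branch into T (¬e ∨ c)  //  T b.
                  branch 2.1.2.2.1 (add T (¬e ∨ c)):
                    F ¬(a → e): β-rule — branch into F a  //  T e.
                      branch 2.1.2.2.1.1 (add F a):
                        T (¬e ∨ c): β-rule — branch into T ¬e  //  T c.
                          branch 2.1.2.2.1.1.1 (add T ¬e):
                            × closes — contains both e and ¬e.
                          branch 2.1.2.2.1.1.2 (add T c):
                            × closes — contains both c and ¬c.
                      branch 2.1.2.2.1.2 (add T e):
                        T (¬e ∨ c): β-rule — branch into T ¬e  //  T c.
                          branch 2.1.2.2.1.2.1 (add T ¬e):
                            × closes — contains both e and ¬e.
                          branch 2.1.2.2.1.2.2 (add T c):
                            × closes — contains both c and ¬c.
                  branch 2.1.2.2.2 (add T b):
                    × closes — contains both b and ¬b.
      branch 2.2 (add T (¬a ∧ ¬(a → e))):
        T (¬a ∧ ¬(a → e)): α-rule — add T ¬a, T ¬(a → e).
        T ¬(a → e): α-rule — add T a, F e.
        × closes — contains both a and ¬a.
All 21 branches close.
Every branch closed, so the negation is unsatisfiable and the formula is valid.

Valid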